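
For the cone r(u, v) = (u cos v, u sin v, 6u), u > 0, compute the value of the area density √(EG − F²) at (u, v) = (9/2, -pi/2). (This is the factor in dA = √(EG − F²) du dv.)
√(EG − F²)|_{(9/2, -pi/2)} = 9*sqrt(37)/2

E = 37, F = 0, G = u^2, so EG − F² = 37*u^2. Taking the positive square root: √(EG − F²) = sqrt(37)*Abs(u). At (u, v) = (9/2, -pi/2): 9*sqrt(37)/2.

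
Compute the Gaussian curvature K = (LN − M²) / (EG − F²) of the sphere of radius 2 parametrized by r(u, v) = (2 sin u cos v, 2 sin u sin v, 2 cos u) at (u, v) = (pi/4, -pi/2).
K = 1/4

Coefficients of the first fundamental form: E = 4, F = 0, G = 4*sin(u)^2.
Coefficients of the second fundamental form: L = -2*sin(u)/Abs(sin(u)), M = 0, N = -2*sin(u)^3/Abs(sin(u)).
Assemble K = (LN − M²)/(EG − F²) = 1/4. At (u, v) = (pi/4, -pi/2): K = 1/4.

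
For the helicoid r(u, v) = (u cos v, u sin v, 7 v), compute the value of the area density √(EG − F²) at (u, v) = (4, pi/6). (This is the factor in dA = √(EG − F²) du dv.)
√(EG − F²)|_{(4, pi/6)} = sqrt(65)

E = 1, F = 0, G = u^2 + 49, so EG − F² = u^2 + 49. Taking the positive square root: √(EG − F²) = sqrt(u^2 + 49). At (u, v) = (4, pi/6): sqrt(65).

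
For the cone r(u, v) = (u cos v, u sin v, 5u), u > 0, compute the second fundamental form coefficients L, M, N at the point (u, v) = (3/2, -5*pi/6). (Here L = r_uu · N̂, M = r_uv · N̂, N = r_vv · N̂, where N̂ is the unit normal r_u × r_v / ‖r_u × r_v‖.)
L = 0;  M = 0;  N = 15*sqrt(26)/52

Compute the unit normal N̂(u, v) = (-5*sqrt(26)*u*cos(v)/(26*Abs(u)), -5*sqrt(26)*u*sin(v)/(26*Abs(u)), sqrt(26)*u/(26*Abs(u))), and the second partials r_uu, r_uv, r_vv. Take dot products:
  L(u, v) = r_uu · N̂ = 0,
  M(u, v) = r_uv · N̂ = 0,
  N(u, v) = r_vv · N̂ = 5*sqrt(26)*u^2/(26*Abs(u)).
Evaluating at (u, v) = (3/2, -5*pi/6):
  L = 0, M = 0, N = 15*sqrt(26)/52.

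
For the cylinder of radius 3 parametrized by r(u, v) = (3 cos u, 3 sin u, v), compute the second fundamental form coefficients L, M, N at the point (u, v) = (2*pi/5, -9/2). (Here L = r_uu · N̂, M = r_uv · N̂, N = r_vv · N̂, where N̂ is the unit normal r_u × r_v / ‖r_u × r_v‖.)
L = -3;  M = 0;  N = 0

Compute the unit normal N̂(u, v) = (cos(u), sin(u), 0), and the second partials r_uu, r_uv, r_vv. Take dot products:
  L(u, v) = r_uu · N̂ = -3,
  M(u, v) = r_uv · N̂ = 0,
  N(u, v) = r_vv · N̂ = 0.
Evaluating at (u, v) = (2*pi/5, -9/2):
  L = -3, M = 0, N = 0.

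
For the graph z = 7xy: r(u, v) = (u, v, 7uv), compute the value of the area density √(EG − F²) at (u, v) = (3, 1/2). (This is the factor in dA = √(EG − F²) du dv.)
√(EG − F²)|_{(3, 1/2)} = sqrt(1817)/2

E = 49*v^2 + 1, F = 49*u*v, G = 49*u^2 + 1, so EG − F² = 49*u^2 + 49*v^2 + 1. Taking the positive square root: √(EG − F²) = sqrt(49*u^2 + 49*v^2 + 1). At (u, v) = (3, 1/2): sqrt(1817)/2.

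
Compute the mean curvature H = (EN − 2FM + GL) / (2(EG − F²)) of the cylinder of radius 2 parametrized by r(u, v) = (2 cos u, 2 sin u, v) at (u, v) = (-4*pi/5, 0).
H = -1/4

With E = 4, F = 0, G = 1, L = -2, M = 0, N = 0, assemble
  H = (EN − 2FM + GL) / (2(EG − F²)) = -1/4.
At (u, v) = (-4*pi/5, 0): H = -1/4.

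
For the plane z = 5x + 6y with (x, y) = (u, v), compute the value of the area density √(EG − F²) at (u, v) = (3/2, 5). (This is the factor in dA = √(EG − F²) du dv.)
√(EG − F²)|_{(3/2, 5)} = sqrt(62)

E = 26, F = 30, G = 37, so EG − F² = 62. Taking the positive square root: √(EG − F²) = sqrt(62). At (u, v) = (3/2, 5): sqrt(62).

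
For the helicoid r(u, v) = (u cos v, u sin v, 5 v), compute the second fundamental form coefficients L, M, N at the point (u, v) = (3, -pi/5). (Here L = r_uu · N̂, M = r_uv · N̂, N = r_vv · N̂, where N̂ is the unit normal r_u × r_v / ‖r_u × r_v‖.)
L = 0;  M = -5*sqrt(34)/34;  N = 0

Compute the unit normal N̂(u, v) = (5*sin(v)/sqrt(u^2 + 25), -5*cos(v)/sqrt(u^2 + 25), u/sqrt(u^2 + 25)), and the second partials r_uu, r_uv, r_vv. Take dot products:
  L(u, v) = r_uu · N̂ = 0,
  M(u, v) = r_uv · N̂ = -5/sqrt(u^2 + 25),
  N(u, v) = r_vv · N̂ = 0.
Evaluating at (u, v) = (3, -pi/5):
  L = 0, M = -5*sqrt(34)/34, N = 0.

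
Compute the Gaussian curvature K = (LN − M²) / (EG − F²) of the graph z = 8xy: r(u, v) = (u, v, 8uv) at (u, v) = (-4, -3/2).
K = -64/1366561

Coefficients of the first fundamental form: E = 64*v^2 + 1, F = 64*u*v, G = 64*u^2 + 1.
Coefficients of the second fundamental form: L = 0, M = 8/sqrt(64*u^2 + 64*v^2 + 1), N = 0.
Assemble K = (LN − M²)/(EG − F²) = -64/(4096*u^4 + 8192*u^2*v^2 + 128*u^2 + 4096*v^4 + 128*v^2 + 1). At (u, v) = (-4, -3/2): K = -64/1366561.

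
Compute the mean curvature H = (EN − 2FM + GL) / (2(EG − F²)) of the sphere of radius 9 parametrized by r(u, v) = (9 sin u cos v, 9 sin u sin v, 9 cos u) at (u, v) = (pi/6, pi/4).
H = -1/9

With E = 81, F = 0, G = 81*sin(u)^2, L = -9*sin(u)/Abs(sin(u)), M = 0, N = -9*sin(u)^3/Abs(sin(u)), assemble
  H = (EN − 2FM + GL) / (2(EG − F²)) = -sin(u)/(9*Abs(sin(u))).
At (u, v) = (pi/6, pi/4): H = -1/9.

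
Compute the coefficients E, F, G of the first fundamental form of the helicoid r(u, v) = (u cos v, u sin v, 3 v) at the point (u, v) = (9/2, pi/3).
E = 1;  F = 0;  G = 117/4

Partials: r_u = (cos(v), sin(v), 0), r_v = (-u*sin(v), u*cos(v), 3). As functions of (u, v):
  E = r_u · r_u = 1,
  F = r_u · r_v = 0,
  G = r_v · r_v = u^2 + 9.
Evaluating at (u, v) = (9/2, pi/3): E = 1, F = 0, G = 117/4.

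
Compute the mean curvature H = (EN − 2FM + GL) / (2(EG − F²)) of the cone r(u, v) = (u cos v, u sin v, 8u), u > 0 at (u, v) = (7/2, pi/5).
H = 8*sqrt(65)/455

With E = 65, F = 0, G = u^2, L = 0, M = 0, N = 8*sqrt(65)*u^2/(65*Abs(u)), assemble
  H = (EN − 2FM + GL) / (2(EG − F²)) = 4*sqrt(65)/(65*Abs(u)).
At (u, v) = (7/2, pi/5): H = 8*sqrt(65)/455.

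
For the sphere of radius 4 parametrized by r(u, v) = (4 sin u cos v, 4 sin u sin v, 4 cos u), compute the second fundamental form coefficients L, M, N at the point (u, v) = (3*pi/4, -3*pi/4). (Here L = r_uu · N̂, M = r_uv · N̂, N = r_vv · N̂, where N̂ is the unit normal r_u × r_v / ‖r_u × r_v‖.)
L = -4;  M = 0;  N = -2

Compute the unit normal N̂(u, v) = (sin(u)^2*cos(v)/Abs(sin(u)), sin(u)^2*sin(v)/Abs(sin(u)), sin(2*u)/(2*Abs(sin(u)))), and the second partials r_uu, r_uv, r_vv. Take dot products:
  L(u, v) = r_uu · N̂ = -4*sin(u)/Abs(sin(u)),
  M(u, v) = r_uv · N̂ = 0,
  N(u, v) = r_vv · N̂ = -4*sin(u)^3/Abs(sin(u)).
Evaluating at (u, v) = (3*pi/4, -3*pi/4):
  L = -4, M = 0, N = -2.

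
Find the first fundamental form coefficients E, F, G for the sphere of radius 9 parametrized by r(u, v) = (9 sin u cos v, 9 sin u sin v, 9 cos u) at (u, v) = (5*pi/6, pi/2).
E = 81;  F = 0;  G = 81/4

Partials: r_u = (9*cos(u)*cos(v), 9*sin(v)*cos(u), -9*sin(u)), r_v = (-9*sin(u)*sin(v), 9*sin(u)*cos(v), 0). As functions of (u, v):
  E = r_u · r_u = 81,
  F = r_u · r_v = 0,
  G = r_v · r_v = 81*sin(u)^2.
Evaluating at (u, v) = (5*pi/6, pi/2): E = 81, F = 0, G = 81/4.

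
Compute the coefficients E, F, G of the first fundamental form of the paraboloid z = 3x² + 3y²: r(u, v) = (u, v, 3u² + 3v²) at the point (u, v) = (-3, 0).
E = 325;  F = 0;  G = 1

Partials: r_u = (1, 0, 6*u), r_v = (0, 1, 6*v). As functions of (u, v):
  E = r_u · r_u = 36*u^2 + 1,
  F = r_u · r_v = 36*u*v,
  G = r_v · r_v = 36*v^2 + 1.
Evaluating at (u, v) = (-3, 0): E = 325, F = 0, G = 1.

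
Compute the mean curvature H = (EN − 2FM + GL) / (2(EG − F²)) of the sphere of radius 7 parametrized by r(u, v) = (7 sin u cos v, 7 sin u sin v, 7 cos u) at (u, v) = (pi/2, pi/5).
H = -1/7

With E = 49, F = 0, G = 49*sin(u)^2, L = -7*sin(u)/Abs(sin(u)), M = 0, N = -7*sin(u)^3/Abs(sin(u)), assemble
  H = (EN − 2FM + GL) / (2(EG − F²)) = -sin(u)/(7*Abs(sin(u))).
At (u, v) = (pi/2, pi/5): H = -1/7.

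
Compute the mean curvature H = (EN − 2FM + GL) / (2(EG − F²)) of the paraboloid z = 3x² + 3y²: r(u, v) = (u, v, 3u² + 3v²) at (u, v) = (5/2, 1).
H = 789*sqrt(262)/68644

With E = 36*u^2 + 1, F = 36*u*v, G = 36*v^2 + 1, L = 6/sqrt(36*u^2 + 36*v^2 + 1), M = 0, N = 6/sqrt(36*u^2 + 36*v^2 + 1), assemble
  H = (EN − 2FM + GL) / (2(EG − F²)) = 6*(18*u^2 + 18*v^2 + 1)/(36*u^2 + 36*v^2 + 1)^(3/2).
At (u, v) = (5/2, 1): H = 789*sqrt(262)/68644.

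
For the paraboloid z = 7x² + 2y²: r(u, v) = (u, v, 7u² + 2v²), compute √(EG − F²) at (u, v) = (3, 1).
√(EG − F²)|_{(3, 1)} = sqrt(1781)

E = 196*u^2 + 1, F = 56*u*v, G = 16*v^2 + 1; EG − F² = 196*u^2 + 16*v^2 + 1; √(EG − F²) = sqrt(196*u^2 + 16*v^2 + 1). At the given point: sqrt(1781).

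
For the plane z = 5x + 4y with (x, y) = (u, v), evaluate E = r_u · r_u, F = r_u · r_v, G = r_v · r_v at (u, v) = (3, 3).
E = 26;  F = 20;  G = 17

Partials: r_u = (1, 0, 5), r_v = (0, 1, 4). As functions of (u, v):
  E = r_u · r_u = 26,
  F = r_u · r_v = 20,
  G = r_v · r_v = 17.
Evaluating at (u, v) = (3, 3): E = 26, F = 20, G = 17.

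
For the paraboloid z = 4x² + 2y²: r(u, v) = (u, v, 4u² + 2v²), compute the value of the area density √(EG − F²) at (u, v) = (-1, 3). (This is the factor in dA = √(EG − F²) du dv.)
√(EG − F²)|_{(-1, 3)} = sqrt(209)

E = 64*u^2 + 1, F = 32*u*v, G = 16*v^2 + 1, so EG − F² = 64*u^2 + 16*v^2 + 1. Taking the positive square root: √(EG − F²) = sqrt(64*u^2 + 16*v^2 + 1). At (u, v) = (-1, 3): sqrt(209).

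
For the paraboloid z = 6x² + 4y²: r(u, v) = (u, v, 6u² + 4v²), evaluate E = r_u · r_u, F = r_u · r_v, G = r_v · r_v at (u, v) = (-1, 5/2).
E = 145;  F = -240;  G = 401

Partials: r_u = (1, 0, 12*u), r_v = (0, 1, 8*v). As functions of (u, v):
  E = r_u · r_u = 144*u^2 + 1,
  F = r_u · r_v = 96*u*v,
  G = r_v · r_v = 64*v^2 + 1.
Evaluating at (u, v) = (-1, 5/2): E = 145, F = -240, G = 401.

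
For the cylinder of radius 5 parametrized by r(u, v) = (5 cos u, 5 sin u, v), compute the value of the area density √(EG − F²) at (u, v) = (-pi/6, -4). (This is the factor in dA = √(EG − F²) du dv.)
√(EG − F²)|_{(-pi/6, -4)} = 5

E = 25, F = 0, G = 1, so EG − F² = 25. Taking the positive square root: √(EG − F²) = 5. At (u, v) = (-pi/6, -4): 5.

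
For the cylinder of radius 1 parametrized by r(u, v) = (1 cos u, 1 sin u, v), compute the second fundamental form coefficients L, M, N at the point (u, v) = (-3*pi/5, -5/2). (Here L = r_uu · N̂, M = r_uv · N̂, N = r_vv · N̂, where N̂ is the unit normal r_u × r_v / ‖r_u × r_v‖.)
L = -1;  M = 0;  N = 0

Compute the unit normal N̂(u, v) = (cos(u), sin(u), 0), and the second partials r_uu, r_uv, r_vv. Take dot products:
  L(u, v) = r_uu · N̂ = -1,
  M(u, v) = r_uv · N̂ = 0,
  N(u, v) = r_vv · N̂ = 0.
Evaluating at (u, v) = (-3*pi/5, -5/2):
  L = -1, M = 0, N = 0.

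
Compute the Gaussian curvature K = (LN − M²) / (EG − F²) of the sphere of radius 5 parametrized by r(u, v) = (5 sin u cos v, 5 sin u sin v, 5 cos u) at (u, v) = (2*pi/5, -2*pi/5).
K = 1/25

Coefficients of the first fundamental form: E = 25, F = 0, G = 25*sin(u)^2.
Coefficients of the second fundamental form: L = -5*sin(u)/Abs(sin(u)), M = 0, N = -5*sin(u)^3/Abs(sin(u)).
Assemble K = (LN − M²)/(EG − F²) = 1/25. At (u, v) = (2*pi/5, -2*pi/5): K = 1/25.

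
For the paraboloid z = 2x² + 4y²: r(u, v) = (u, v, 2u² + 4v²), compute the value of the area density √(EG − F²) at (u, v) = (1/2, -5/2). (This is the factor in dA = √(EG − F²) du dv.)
√(EG − F²)|_{(1/2, -5/2)} = 9*sqrt(5)

E = 16*u^2 + 1, F = 32*u*v, G = 64*v^2 + 1, so EG − F² = 16*u^2 + 64*v^2 + 1. Taking the positive square root: √(EG − F²) = sqrt(16*u^2 + 64*v^2 + 1). At (u, v) = (1/2, -5/2): 9*sqrt(5).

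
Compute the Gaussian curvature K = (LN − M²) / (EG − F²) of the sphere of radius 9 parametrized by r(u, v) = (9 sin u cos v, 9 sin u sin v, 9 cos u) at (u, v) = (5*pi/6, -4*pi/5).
K = 1/81

Coefficients of the first fundamental form: E = 81, F = 0, G = 81*sin(u)^2.
Coefficients of the second fundamental form: L = -9*sin(u)/Abs(sin(u)), M = 0, N = -9*sin(u)^3/Abs(sin(u)).
Assemble K = (LN − M²)/(EG − F²) = 1/81. At (u, v) = (5*pi/6, -4*pi/5): K = 1/81.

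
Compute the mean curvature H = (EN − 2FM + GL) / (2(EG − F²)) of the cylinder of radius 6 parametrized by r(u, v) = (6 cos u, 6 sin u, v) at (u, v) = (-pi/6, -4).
H = -1/12

With E = 36, F = 0, G = 1, L = -6, M = 0, N = 0, assemble
  H = (EN − 2FM + GL) / (2(EG − F²)) = -1/12.
At (u, v) = (-pi/6, -4): H = -1/12.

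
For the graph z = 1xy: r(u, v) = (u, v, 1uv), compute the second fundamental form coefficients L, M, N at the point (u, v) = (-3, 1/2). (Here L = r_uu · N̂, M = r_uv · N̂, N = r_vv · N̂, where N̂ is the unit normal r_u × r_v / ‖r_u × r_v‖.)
L = 0;  M = 2*sqrt(41)/41;  N = 0

Compute the unit normal N̂(u, v) = (-v/sqrt(u^2 + v^2 + 1), -u/sqrt(u^2 + v^2 + 1), 1/sqrt(u^2 + v^2 + 1)), and the second partials r_uu, r_uv, r_vv. Take dot products:
  L(u, v) = r_uu · N̂ = 0,
  M(u, v) = r_uv · N̂ = 1/sqrt(u^2 + v^2 + 1),
  N(u, v) = r_vv · N̂ = 0.
Evaluating at (u, v) = (-3, 1/2):
  L = 0, M = 2*sqrt(41)/41, N = 0.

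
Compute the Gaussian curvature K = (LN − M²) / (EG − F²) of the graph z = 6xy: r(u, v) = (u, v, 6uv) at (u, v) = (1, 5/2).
K = -9/17161

Coefficients of the first fundamental form: E = 36*v^2 + 1, F = 36*u*v, G = 36*u^2 + 1.
Coefficients of the second fundamental form: L = 0, M = 6/sqrt(36*u^2 + 36*v^2 + 1), N = 0.
Assemble K = (LN − M²)/(EG − F²) = -36/(1296*u^4 + 2592*u^2*v^2 + 72*u^2 + 1296*v^4 + 72*v^2 + 1). At (u, v) = (1, 5/2): K = -9/17161.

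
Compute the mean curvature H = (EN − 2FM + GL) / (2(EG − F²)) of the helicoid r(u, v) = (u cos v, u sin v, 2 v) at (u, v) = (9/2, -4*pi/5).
H = 0

With E = 1, F = 0, G = u^2 + 4, L = 0, M = -2/sqrt(u^2 + 4), N = 0, assemble
  H = (EN − 2FM + GL) / (2(EG − F²)) = 0.
At (u, v) = (9/2, -4*pi/5): H = 0.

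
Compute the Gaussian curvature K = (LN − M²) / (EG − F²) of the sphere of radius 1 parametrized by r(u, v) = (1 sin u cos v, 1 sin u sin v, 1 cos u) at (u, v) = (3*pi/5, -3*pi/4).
K = 1

Coefficients of the first fundamental form: E = 1, F = 0, G = sin(u)^2.
Coefficients of the second fundamental form: L = -sin(u)/Abs(sin(u)), M = 0, N = -sin(u)^3/Abs(sin(u)).
Assemble K = (LN − M²)/(EG − F²) = 1. At (u, v) = (3*pi/5, -3*pi/4): K = 1.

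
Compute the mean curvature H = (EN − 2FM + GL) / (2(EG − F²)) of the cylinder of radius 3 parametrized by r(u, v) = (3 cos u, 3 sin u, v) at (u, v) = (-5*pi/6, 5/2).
H = -1/6

With E = 9, F = 0, G = 1, L = -3, M = 0, N = 0, assemble
  H = (EN − 2FM + GL) / (2(EG − F²)) = -1/6.
At (u, v) = (-5*pi/6, 5/2): H = -1/6.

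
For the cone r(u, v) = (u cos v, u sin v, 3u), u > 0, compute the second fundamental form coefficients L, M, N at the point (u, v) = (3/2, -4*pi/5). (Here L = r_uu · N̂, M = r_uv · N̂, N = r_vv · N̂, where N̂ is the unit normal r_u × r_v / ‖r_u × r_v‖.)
L = 0;  M = 0;  N = 9*sqrt(10)/20

Compute the unit normal N̂(u, v) = (-3*sqrt(10)*u*cos(v)/(10*Abs(u)), -3*sqrt(10)*u*sin(v)/(10*Abs(u)), sqrt(10)*u/(10*Abs(u))), and the second partials r_uu, r_uv, r_vv. Take dot products:
  L(u, v) = r_uu · N̂ = 0,
  M(u, v) = r_uv · N̂ = 0,
  N(u, v) = r_vv · N̂ = 3*sqrt(10)*u^2/(10*Abs(u)).
Evaluating at (u, v) = (3/2, -4*pi/5):
  L = 0, M = 0, N = 9*sqrt(10)/20.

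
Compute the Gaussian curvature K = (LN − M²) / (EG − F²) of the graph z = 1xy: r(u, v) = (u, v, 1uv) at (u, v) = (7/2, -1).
K = -16/3249

Coefficients of the first fundamental form: E = v^2 + 1, F = u*v, G = u^2 + 1.
Coefficients of the second fundamental form: L = 0, M = 1/sqrt(u^2 + v^2 + 1), N = 0.
Assemble K = (LN − M²)/(EG − F²) = 1/((u^2*v^2 - (u^2 + 1)*(v^2 + 1))*(u^2 + v^2 + 1)). At (u, v) = (7/2, -1): K = -16/3249.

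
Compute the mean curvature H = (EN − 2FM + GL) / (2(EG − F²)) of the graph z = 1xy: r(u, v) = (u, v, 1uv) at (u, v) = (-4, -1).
H = -sqrt(2)/27

With E = v^2 + 1, F = u*v, G = u^2 + 1, L = 0, M = 1/sqrt(u^2 + v^2 + 1), N = 0, assemble
  H = (EN − 2FM + GL) / (2(EG − F²)) = -u*v/(u^2 + v^2 + 1)^(3/2).
At (u, v) = (-4, -1): H = -sqrt(2)/27.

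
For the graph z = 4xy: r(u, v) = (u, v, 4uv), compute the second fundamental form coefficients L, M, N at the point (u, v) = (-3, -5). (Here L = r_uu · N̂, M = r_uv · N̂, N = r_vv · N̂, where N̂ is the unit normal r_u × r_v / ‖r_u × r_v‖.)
L = 0;  M = 4*sqrt(545)/545;  N = 0

Compute the unit normal N̂(u, v) = (-4*v/sqrt(16*u^2 + 16*v^2 + 1), -4*u/sqrt(16*u^2 + 16*v^2 + 1), 1/sqrt(16*u^2 + 16*v^2 + 1)), and the second partials r_uu, r_uv, r_vv. Take dot products:
  L(u, v) = r_uu · N̂ = 0,
  M(u, v) = r_uv · N̂ = 4/sqrt(16*u^2 + 16*v^2 + 1),
  N(u, v) = r_vv · N̂ = 0.
Evaluating at (u, v) = (-3, -5):
  L = 0, M = 4*sqrt(545)/545, N = 0.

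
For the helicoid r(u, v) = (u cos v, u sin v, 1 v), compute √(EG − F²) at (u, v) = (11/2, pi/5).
√(EG − F²)|_{(11/2, pi/5)} = 5*sqrt(5)/2

E = 1, F = 0, G = u^2 + 1; EG − F² = u^2 + 1; √(EG − F²) = sqrt(u^2 + 1). At the given point: 5*sqrt(5)/2.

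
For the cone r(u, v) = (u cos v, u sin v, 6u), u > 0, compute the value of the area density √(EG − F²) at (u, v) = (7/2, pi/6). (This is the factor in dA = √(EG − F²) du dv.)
√(EG − F²)|_{(7/2, pi/6)} = 7*sqrt(37)/2

E = 37, F = 0, G = u^2, so EG − F² = 37*u^2. Taking the positive square root: √(EG − F²) = sqrt(37)*Abs(u). At (u, v) = (7/2, pi/6): 7*sqrt(37)/2.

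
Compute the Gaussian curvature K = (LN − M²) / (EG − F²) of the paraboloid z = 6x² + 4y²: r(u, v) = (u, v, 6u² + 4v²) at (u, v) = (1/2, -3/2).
K = 96/32761

Coefficients of the first fundamental form: E = 144*u^2 + 1, F = 96*u*v, G = 64*v^2 + 1.
Coefficients of the second fundamental form: L = 12/sqrt(144*u^2 + 64*v^2 + 1), M = 0, N = 8/sqrt(144*u^2 + 64*v^2 + 1).
Assemble K = (LN − M²)/(EG − F²) = 96/(20736*u^4 + 18432*u^2*v^2 + 288*u^2 + 4096*v^4 + 128*v^2 + 1). At (u, v) = (1/2, -3/2): K = 96/32761.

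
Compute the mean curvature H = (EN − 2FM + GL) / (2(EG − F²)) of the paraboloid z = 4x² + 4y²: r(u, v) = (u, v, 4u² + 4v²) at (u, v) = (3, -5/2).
H = 3912*sqrt(977)/954529

With E = 64*u^2 + 1, F = 64*u*v, G = 64*v^2 + 1, L = 8/sqrt(64*u^2 + 64*v^2 + 1), M = 0, N = 8/sqrt(64*u^2 + 64*v^2 + 1), assemble
  H = (EN − 2FM + GL) / (2(EG − F²)) = 8*(32*u^2 + 32*v^2 + 1)/(64*u^2 + 64*v^2 + 1)^(3/2).
At (u, v) = (3, -5/2): H = 3912*sqrt(977)/954529.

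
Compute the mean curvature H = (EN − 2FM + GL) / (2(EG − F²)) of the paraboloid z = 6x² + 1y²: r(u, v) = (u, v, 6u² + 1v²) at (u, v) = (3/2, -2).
H = 427*sqrt(341)/116281

With E = 144*u^2 + 1, F = 24*u*v, G = 4*v^2 + 1, L = 12/sqrt(144*u^2 + 4*v^2 + 1), M = 0, N = 2/sqrt(144*u^2 + 4*v^2 + 1), assemble
  H = (EN − 2FM + GL) / (2(EG − F²)) = (144*u^2 + 24*v^2 + 7)/(144*u^2 + 4*v^2 + 1)^(3/2).
At (u, v) = (3/2, -2): H = 427*sqrt(341)/116281.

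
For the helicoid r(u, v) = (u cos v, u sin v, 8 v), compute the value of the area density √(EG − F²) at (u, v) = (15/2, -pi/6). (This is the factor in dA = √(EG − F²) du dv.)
√(EG − F²)|_{(15/2, -pi/6)} = sqrt(481)/2

E = 1, F = 0, G = u^2 + 64, so EG − F² = u^2 + 64. Taking the positive square root: √(EG − F²) = sqrt(u^2 + 64). At (u, v) = (15/2, -pi/6): sqrt(481)/2.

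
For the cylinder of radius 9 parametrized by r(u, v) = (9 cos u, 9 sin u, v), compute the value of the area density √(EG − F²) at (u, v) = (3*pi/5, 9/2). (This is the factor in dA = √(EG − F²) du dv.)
√(EG − F²)|_{(3*pi/5, 9/2)} = 9

E = 81, F = 0, G = 1, so EG − F² = 81. Taking the positive square root: √(EG − F²) = 9. At (u, v) = (3*pi/5, 9/2): 9.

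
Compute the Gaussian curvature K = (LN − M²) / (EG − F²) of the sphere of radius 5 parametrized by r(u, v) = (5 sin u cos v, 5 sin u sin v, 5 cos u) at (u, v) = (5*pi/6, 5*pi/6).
K = 1/25

Coefficients of the first fundamental form: E = 25, F = 0, G = 25*sin(u)^2.
Coefficients of the second fundamental form: L = -5*sin(u)/Abs(sin(u)), M = 0, N = -5*sin(u)^3/Abs(sin(u)).
Assemble K = (LN − M²)/(EG − F²) = 1/25. At (u, v) = (5*pi/6, 5*pi/6): K = 1/25.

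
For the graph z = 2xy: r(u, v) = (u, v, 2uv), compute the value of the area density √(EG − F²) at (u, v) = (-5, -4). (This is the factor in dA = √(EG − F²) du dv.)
√(EG − F²)|_{(-5, -4)} = sqrt(165)

E = 4*v^2 + 1, F = 4*u*v, G = 4*u^2 + 1, so EG − F² = 4*u^2 + 4*v^2 + 1. Taking the positive square root: √(EG − F²) = sqrt(4*u^2 + 4*v^2 + 1). At (u, v) = (-5, -4): sqrt(165).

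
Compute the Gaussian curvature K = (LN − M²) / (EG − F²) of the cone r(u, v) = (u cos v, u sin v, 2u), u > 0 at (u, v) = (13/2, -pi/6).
K = 0

Coefficients of the first fundamental form: E = 5, F = 0, G = u^2.
Coefficients of the second fundamental form: L = 0, M = 0, N = 2*sqrt(5)*u^2/(5*Abs(u)).
Assemble K = (LN − M²)/(EG − F²) = 0. At (u, v) = (13/2, -pi/6): K = 0.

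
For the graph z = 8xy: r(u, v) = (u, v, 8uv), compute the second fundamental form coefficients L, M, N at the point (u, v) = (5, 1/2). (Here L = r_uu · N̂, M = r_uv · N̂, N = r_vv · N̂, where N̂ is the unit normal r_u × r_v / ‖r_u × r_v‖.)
L = 0;  M = 8*sqrt(33)/231;  N = 0

Compute the unit normal N̂(u, v) = (-8*v/sqrt(64*u^2 + 64*v^2 + 1), -8*u/sqrt(64*u^2 + 64*v^2 + 1), 1/sqrt(64*u^2 + 64*v^2 + 1)), and the second partials r_uu, r_uv, r_vv. Take dot products:
  L(u, v) = r_uu · N̂ = 0,
  M(u, v) = r_uv · N̂ = 8/sqrt(64*u^2 + 64*v^2 + 1),
  N(u, v) = r_vv · N̂ = 0.
Evaluating at (u, v) = (5, 1/2):
  L = 0, M = 8*sqrt(33)/231, N = 0.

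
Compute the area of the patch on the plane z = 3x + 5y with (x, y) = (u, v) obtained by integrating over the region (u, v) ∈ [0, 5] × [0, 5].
Area = 25*sqrt(35)

Area = ∫∫ √(EG − F²) du dv with √(EG − F²) = sqrt(35). Integrating over [0, 5] × [0, 5] gives 25*sqrt(35).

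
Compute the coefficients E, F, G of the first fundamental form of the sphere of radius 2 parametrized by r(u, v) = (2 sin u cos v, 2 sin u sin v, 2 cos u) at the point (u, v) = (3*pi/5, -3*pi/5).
E = 4;  F = 0;  G = sqrt(5)/2 + 5/2

Partials: r_u = (2*cos(u)*cos(v), 2*sin(v)*cos(u), -2*sin(u)), r_v = (-2*sin(u)*sin(v), 2*sin(u)*cos(v), 0). As functions of (u, v):
  E = r_u · r_u = 4,
  F = r_u · r_v = 0,
  G = r_v · r_v = 4*sin(u)^2.
Evaluating at (u, v) = (3*pi/5, -3*pi/5): E = 4, F = 0, G = sqrt(5)/2 + 5/2.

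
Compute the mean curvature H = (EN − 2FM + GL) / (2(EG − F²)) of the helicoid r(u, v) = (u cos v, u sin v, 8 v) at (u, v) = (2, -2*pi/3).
H = 0

With E = 1, F = 0, G = u^2 + 64, L = 0, M = -8/sqrt(u^2 + 64), N = 0, assemble
  H = (EN − 2FM + GL) / (2(EG − F²)) = 0.
At (u, v) = (2, -2*pi/3): H = 0.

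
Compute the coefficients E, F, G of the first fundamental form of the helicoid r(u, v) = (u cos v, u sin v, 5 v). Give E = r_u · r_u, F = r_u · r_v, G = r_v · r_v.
E = 1;  F = 0;  G = u^2 + 25

Compute partials: r_u = (cos(v), sin(v), 0), r_v = (-u*sin(v), u*cos(v), 5). Then
  E = r_u · r_u = 1,
  F = r_u · r_v = 0,
  G = r_v · r_v = u^2 + 25.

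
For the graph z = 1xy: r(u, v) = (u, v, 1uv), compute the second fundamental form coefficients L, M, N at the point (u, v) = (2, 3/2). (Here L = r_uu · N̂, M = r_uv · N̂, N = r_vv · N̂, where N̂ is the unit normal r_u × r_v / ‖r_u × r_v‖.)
L = 0;  M = 2*sqrt(29)/29;  N = 0

Compute the unit normal N̂(u, v) = (-v/sqrt(u^2 + v^2 + 1), -u/sqrt(u^2 + v^2 + 1), 1/sqrt(u^2 + v^2 + 1)), and the second partials r_uu, r_uv, r_vv. Take dot products:
  L(u, v) = r_uu · N̂ = 0,
  M(u, v) = r_uv · N̂ = 1/sqrt(u^2 + v^2 + 1),
  N(u, v) = r_vv · N̂ = 0.
Evaluating at (u, v) = (2, 3/2):
  L = 0, M = 2*sqrt(29)/29, N = 0.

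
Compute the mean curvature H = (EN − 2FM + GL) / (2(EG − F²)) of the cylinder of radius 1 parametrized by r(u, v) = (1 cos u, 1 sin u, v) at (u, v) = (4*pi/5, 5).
H = -1/2

With E = 1, F = 0, G = 1, L = -1, M = 0, N = 0, assemble
  H = (EN − 2FM + GL) / (2(EG − F²)) = -1/2.
At (u, v) = (4*pi/5, 5): H = -1/2.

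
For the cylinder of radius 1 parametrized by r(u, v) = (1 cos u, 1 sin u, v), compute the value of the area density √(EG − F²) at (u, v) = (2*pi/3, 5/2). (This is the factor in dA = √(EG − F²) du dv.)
√(EG − F²)|_{(2*pi/3, 5/2)} = 1

E = 1, F = 0, G = 1, so EG − F² = 1. Taking the positive square root: √(EG − F²) = 1. At (u, v) = (2*pi/3, 5/2): 1.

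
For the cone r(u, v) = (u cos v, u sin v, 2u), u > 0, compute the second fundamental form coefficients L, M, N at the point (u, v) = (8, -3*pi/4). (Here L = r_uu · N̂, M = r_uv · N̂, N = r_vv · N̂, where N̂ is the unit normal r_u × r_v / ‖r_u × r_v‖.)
L = 0;  M = 0;  N = 16*sqrt(5)/5

Compute the unit normal N̂(u, v) = (-2*sqrt(5)*u*cos(v)/(5*Abs(u)), -2*sqrt(5)*u*sin(v)/(5*Abs(u)), sqrt(5)*u/(5*Abs(u))), and the second partials r_uu, r_uv, r_vv. Take dot products:
  L(u, v) = r_uu · N̂ = 0,
  M(u, v) = r_uv · N̂ = 0,
  N(u, v) = r_vv · N̂ = 2*sqrt(5)*u^2/(5*Abs(u)).
Evaluating at (u, v) = (8, -3*pi/4):
  L = 0, M = 0, N = 16*sqrt(5)/5.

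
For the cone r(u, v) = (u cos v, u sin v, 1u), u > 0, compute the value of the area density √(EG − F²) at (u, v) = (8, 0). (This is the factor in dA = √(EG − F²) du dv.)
√(EG − F²)|_{(8, 0)} = 8*sqrt(2)

E = 2, F = 0, G = u^2, so EG − F² = 2*u^2. Taking the positive square root: √(EG − F²) = sqrt(2)*Abs(u). At (u, v) = (8, 0): 8*sqrt(2).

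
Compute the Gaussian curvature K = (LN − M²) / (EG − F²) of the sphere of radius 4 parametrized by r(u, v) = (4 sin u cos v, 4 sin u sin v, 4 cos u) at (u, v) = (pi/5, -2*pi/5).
K = 1/16

Coefficients of the first fundamental form: E = 16, F = 0, G = 16*sin(u)^2.
Coefficients of the second fundamental form: L = -4*sin(u)/Abs(sin(u)), M = 0, N = -4*sin(u)^3/Abs(sin(u)).
Assemble K = (LN − M²)/(EG − F²) = 1/16. At (u, v) = (pi/5, -2*pi/5): K = 1/16.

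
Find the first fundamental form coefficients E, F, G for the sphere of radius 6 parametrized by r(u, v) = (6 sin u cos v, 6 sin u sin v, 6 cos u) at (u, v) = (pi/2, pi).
E = 36;  F = 0;  G = 36

Partials: r_u = (6*cos(u)*cos(v), 6*sin(v)*cos(u), -6*sin(u)), r_v = (-6*sin(u)*sin(v), 6*sin(u)*cos(v), 0). As functions of (u, v):
  E = r_u · r_u = 36,
  F = r_u · r_v = 0,
  G = r_v · r_v = 36*sin(u)^2.
Evaluating at (u, v) = (pi/2, pi): E = 36, F = 0, G = 36.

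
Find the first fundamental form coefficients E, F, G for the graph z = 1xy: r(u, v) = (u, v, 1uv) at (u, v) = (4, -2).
E = 5;  F = -8;  G = 17

Partials: r_u = (1, 0, v), r_v = (0, 1, u). As functions of (u, v):
  E = r_u · r_u = v^2 + 1,
  F = r_u · r_v = u*v,
  G = r_v · r_v = u^2 + 1.
Evaluating at (u, v) = (4, -2): E = 5, F = -8, G = 17.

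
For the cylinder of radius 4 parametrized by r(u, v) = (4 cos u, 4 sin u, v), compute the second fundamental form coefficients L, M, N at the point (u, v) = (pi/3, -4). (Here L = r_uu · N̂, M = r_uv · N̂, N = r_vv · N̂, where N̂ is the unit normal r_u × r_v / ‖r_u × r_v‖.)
L = -4;  M = 0;  N = 0

Compute the unit normal N̂(u, v) = (cos(u), sin(u), 0), and the second partials r_uu, r_uv, r_vv. Take dot products:
  L(u, v) = r_uu · N̂ = -4,
  M(u, v) = r_uv · N̂ = 0,
  N(u, v) = r_vv · N̂ = 0.
Evaluating at (u, v) = (pi/3, -4):
  L = -4, M = 0, N = 0.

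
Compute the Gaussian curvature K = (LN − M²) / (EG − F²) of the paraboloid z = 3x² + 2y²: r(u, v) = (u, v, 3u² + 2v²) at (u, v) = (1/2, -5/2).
K = 6/3025

Coefficients of the first fundamental form: E = 36*u^2 + 1, F = 24*u*v, G = 16*v^2 + 1.
Coefficients of the second fundamental form: L = 6/sqrt(36*u^2 + 16*v^2 + 1), M = 0, N = 4/sqrt(36*u^2 + 16*v^2 + 1).
Assemble K = (LN − M²)/(EG − F²) = 24/(1296*u^4 + 1152*u^2*v^2 + 72*u^2 + 256*v^4 + 32*v^2 + 1). At (u, v) = (1/2, -5/2): K = 6/3025.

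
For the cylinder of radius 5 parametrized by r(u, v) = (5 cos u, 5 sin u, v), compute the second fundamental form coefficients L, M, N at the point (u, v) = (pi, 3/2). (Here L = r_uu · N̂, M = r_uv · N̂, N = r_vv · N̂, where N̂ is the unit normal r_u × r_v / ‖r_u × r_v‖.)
L = -5;  M = 0;  N = 0

Compute the unit normal N̂(u, v) = (cos(u), sin(u), 0), and the second partials r_uu, r_uv, r_vv. Take dot products:
  L(u, v) = r_uu · N̂ = -5,
  M(u, v) = r_uv · N̂ = 0,
  N(u, v) = r_vv · N̂ = 0.
Evaluating at (u, v) = (pi, 3/2):
  L = -5, M = 0, N = 0.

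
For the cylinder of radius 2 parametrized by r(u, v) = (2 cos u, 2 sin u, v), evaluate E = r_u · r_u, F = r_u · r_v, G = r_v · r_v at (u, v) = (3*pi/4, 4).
E = 4;  F = 0;  G = 1

Partials: r_u = (-2*sin(u), 2*cos(u), 0), r_v = (0, 0, 1). As functions of (u, v):
  E = r_u · r_u = 4,
  F = r_u · r_v = 0,
  G = r_v · r_v = 1.
Evaluating at (u, v) = (3*pi/4, 4): E = 4, F = 0, G = 1.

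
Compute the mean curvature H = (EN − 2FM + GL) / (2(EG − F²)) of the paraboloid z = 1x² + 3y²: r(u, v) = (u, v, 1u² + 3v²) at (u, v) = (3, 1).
H = 148*sqrt(73)/5329

With E = 4*u^2 + 1, F = 12*u*v, G = 36*v^2 + 1, L = 2/sqrt(4*u^2 + 36*v^2 + 1), M = 0, N = 6/sqrt(4*u^2 + 36*v^2 + 1), assemble
  H = (EN − 2FM + GL) / (2(EG − F²)) = 4*(3*u^2 + 9*v^2 + 1)/(4*u^2 + 36*v^2 + 1)^(3/2).
At (u, v) = (3, 1): H = 148*sqrt(73)/5329.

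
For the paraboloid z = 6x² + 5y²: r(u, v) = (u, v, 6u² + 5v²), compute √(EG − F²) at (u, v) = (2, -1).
√(EG − F²)|_{(2, -1)} = sqrt(677)

E = 144*u^2 + 1, F = 120*u*v, G = 100*v^2 + 1; EG − F² = 144*u^2 + 100*v^2 + 1; √(EG − F²) = sqrt(144*u^2 + 100*v^2 + 1). At the given point: sqrt(677).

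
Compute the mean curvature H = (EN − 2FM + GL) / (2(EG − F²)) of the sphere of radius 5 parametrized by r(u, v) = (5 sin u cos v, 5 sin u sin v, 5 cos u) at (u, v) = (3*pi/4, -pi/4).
H = -1/5

With E = 25, F = 0, G = 25*sin(u)^2, L = -5*sin(u)/Abs(sin(u)), M = 0, N = -5*sin(u)^3/Abs(sin(u)), assemble
  H = (EN − 2FM + GL) / (2(EG − F²)) = -sin(u)/(5*Abs(sin(u))).
At (u, v) = (3*pi/4, -pi/4): H = -1/5.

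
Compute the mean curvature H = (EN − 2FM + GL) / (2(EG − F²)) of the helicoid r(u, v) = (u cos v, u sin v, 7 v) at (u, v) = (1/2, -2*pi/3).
H = 0

With E = 1, F = 0, G = u^2 + 49, L = 0, M = -7/sqrt(u^2 + 49), N = 0, assemble
  H = (EN − 2FM + GL) / (2(EG − F²)) = 0.
At (u, v) = (1/2, -2*pi/3): H = 0.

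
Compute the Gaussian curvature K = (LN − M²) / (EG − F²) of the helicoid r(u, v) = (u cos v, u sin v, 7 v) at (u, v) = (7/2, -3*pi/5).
K = -16/1225

Coefficients of the first fundamental form: E = 1, F = 0, G = u^2 + 49.
Coefficients of the second fundamental form: L = 0, M = -7/sqrt(u^2 + 49), N = 0.
Assemble K = (LN − M²)/(EG − F²) = -49/(u^2 + 49)^2. At (u, v) = (7/2, -3*pi/5): K = -16/1225.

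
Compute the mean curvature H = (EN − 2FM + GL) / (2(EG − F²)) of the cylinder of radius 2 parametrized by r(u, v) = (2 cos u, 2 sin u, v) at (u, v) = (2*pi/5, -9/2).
H = -1/4

With E = 4, F = 0, G = 1, L = -2, M = 0, N = 0, assemble
  H = (EN − 2FM + GL) / (2(EG − F²)) = -1/4.
At (u, v) = (2*pi/5, -9/2): H = -1/4.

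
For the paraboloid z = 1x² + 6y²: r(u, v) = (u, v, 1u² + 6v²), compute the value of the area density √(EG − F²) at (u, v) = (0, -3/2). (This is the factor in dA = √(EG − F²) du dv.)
√(EG − F²)|_{(0, -3/2)} = 5*sqrt(13)

E = 4*u^2 + 1, F = 24*u*v, G = 144*v^2 + 1, so EG − F² = 4*u^2 + 144*v^2 + 1. Taking the positive square root: √(EG − F²) = sqrt(4*u^2 + 144*v^2 + 1). At (u, v) = (0, -3/2): 5*sqrt(13).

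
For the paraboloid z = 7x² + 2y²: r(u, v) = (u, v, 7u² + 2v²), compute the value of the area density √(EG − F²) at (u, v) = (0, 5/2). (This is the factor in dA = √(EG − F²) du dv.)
√(EG − F²)|_{(0, 5/2)} = sqrt(101)

E = 196*u^2 + 1, F = 56*u*v, G = 16*v^2 + 1, so EG − F² = 196*u^2 + 16*v^2 + 1. Taking the positive square root: √(EG − F²) = sqrt(196*u^2 + 16*v^2 + 1). At (u, v) = (0, 5/2): sqrt(101).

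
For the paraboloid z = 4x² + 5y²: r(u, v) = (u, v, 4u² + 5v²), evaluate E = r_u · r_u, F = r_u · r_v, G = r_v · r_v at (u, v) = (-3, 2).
E = 577;  F = -480;  G = 401

Partials: r_u = (1, 0, 8*u), r_v = (0, 1, 10*v). As functions of (u, v):
  E = r_u · r_u = 64*u^2 + 1,
  F = r_u · r_v = 80*u*v,
  G = r_v · r_v = 100*v^2 + 1.
Evaluating at (u, v) = (-3, 2): E = 577, F = -480, G = 401.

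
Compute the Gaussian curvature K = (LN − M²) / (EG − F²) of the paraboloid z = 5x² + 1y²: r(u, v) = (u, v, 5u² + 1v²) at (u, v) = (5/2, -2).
K = 5/103041

Coefficients of the first fundamental form: E = 100*u^2 + 1, F = 20*u*v, G = 4*v^2 + 1.
Coefficients of the second fundamental form: L = 10/sqrt(100*u^2 + 4*v^2 + 1), M = 0, N = 2/sqrt(100*u^2 + 4*v^2 + 1).
Assemble K = (LN − M²)/(EG − F²) = 20/(10000*u^4 + 800*u^2*v^2 + 200*u^2 + 16*v^4 + 8*v^2 + 1). At (u, v) = (5/2, -2): K = 5/103041.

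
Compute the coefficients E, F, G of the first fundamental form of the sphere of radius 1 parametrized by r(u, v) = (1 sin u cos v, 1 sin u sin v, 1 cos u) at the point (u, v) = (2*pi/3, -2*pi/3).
E = 1;  F = 0;  G = 3/4

Partials: r_u = (cos(u)*cos(v), sin(v)*cos(u), -sin(u)), r_v = (-sin(u)*sin(v), sin(u)*cos(v), 0). As functions of (u, v):
  E = r_u · r_u = 1,
  F = r_u · r_v = 0,
  G = r_v · r_v = sin(u)^2.
Evaluating at (u, v) = (2*pi/3, -2*pi/3): E = 1, F = 0, G = 3/4.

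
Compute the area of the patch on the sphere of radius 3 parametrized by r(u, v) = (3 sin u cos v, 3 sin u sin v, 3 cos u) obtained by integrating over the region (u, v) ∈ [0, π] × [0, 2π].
Area = 36*pi

Area = ∫∫ √(EG − F²) du dv with √(EG − F²) = 9*Abs(sin(u)). Integrating over [0, π] × [0, 2π] gives 36*pi.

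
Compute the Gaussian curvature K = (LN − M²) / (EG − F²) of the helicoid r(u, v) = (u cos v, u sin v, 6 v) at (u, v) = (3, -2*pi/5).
K = -4/225

Coefficients of the first fundamental form: E = 1, F = 0, G = u^2 + 36.
Coefficients of the second fundamental form: L = 0, M = -6/sqrt(u^2 + 36), N = 0.
Assemble K = (LN − M²)/(EG − F²) = -36/(u^2 + 36)^2. At (u, v) = (3, -2*pi/5): K = -4/225.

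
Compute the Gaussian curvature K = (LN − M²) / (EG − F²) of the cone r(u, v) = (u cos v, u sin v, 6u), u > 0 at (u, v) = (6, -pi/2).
K = 0

Coefficients of the first fundamental form: E = 37, F = 0, G = u^2.
Coefficients of the second fundamental form: L = 0, M = 0, N = 6*sqrt(37)*u^2/(37*Abs(u)).
Assemble K = (LN − M²)/(EG − F²) = 0. At (u, v) = (6, -pi/2): K = 0.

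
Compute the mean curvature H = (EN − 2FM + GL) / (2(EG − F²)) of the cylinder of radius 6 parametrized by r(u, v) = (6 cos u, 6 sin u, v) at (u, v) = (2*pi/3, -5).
H = -1/12

With E = 36, F = 0, G = 1, L = -6, M = 0, N = 0, assemble
  H = (EN − 2FM + GL) / (2(EG − F²)) = -1/12.
At (u, v) = (2*pi/3, -5): H = -1/12.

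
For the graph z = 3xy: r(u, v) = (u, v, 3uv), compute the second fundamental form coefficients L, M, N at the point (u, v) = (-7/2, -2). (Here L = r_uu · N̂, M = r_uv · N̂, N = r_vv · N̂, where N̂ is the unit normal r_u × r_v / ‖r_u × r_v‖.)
L = 0;  M = 6*sqrt(589)/589;  N = 0

Compute the unit normal N̂(u, v) = (-3*v/sqrt(9*u^2 + 9*v^2 + 1), -3*u/sqrt(9*u^2 + 9*v^2 + 1), 1/sqrt(9*u^2 + 9*v^2 + 1)), and the second partials r_uu, r_uv, r_vv. Take dot products:
  L(u, v) = r_uu · N̂ = 0,
  M(u, v) = r_uv · N̂ = 3/sqrt(9*u^2 + 9*v^2 + 1),
  N(u, v) = r_vv · N̂ = 0.
Evaluating at (u, v) = (-7/2, -2):
  L = 0, M = 6*sqrt(589)/589, N = 0.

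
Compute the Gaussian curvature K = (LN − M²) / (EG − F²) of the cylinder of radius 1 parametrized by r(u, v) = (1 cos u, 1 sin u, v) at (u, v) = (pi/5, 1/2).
K = 0

Coefficients of the first fundamental form: E = 1, F = 0, G = 1.
Coefficients of the second fundamental form: L = -1, M = 0, N = 0.
Assemble K = (LN − M²)/(EG − F²) = 0. At (u, v) = (pi/5, 1/2): K = 0.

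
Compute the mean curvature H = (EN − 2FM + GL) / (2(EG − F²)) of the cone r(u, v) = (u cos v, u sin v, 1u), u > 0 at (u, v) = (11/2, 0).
H = sqrt(2)/22

With E = 2, F = 0, G = u^2, L = 0, M = 0, N = sqrt(2)*u^2/(2*Abs(u)), assemble
  H = (EN − 2FM + GL) / (2(EG − F²)) = sqrt(2)/(4*Abs(u)).
At (u, v) = (11/2, 0): H = sqrt(2)/22.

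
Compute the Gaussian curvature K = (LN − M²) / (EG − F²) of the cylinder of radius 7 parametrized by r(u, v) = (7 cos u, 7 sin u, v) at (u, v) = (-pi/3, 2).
K = 0

Coefficients of the first fundamental form: E = 49, F = 0, G = 1.
Coefficients of the second fundamental form: L = -7, M = 0, N = 0.
Assemble K = (LN − M²)/(EG − F²) = 0. At (u, v) = (-pi/3, 2): K = 0.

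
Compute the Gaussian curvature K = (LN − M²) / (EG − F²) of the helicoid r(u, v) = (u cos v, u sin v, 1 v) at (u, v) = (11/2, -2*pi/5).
K = -16/15625

Coefficients of the first fundamental form: E = 1, F = 0, G = u^2 + 1.
Coefficients of the second fundamental form: L = 0, M = -1/sqrt(u^2 + 1), N = 0.
Assemble K = (LN − M²)/(EG − F²) = -1/(u^2 + 1)^2. At (u, v) = (11/2, -2*pi/5): K = -16/15625.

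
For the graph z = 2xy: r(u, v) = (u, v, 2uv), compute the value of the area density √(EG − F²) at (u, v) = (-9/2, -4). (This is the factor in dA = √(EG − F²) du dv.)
√(EG − F²)|_{(-9/2, -4)} = sqrt(146)

E = 4*v^2 + 1, F = 4*u*v, G = 4*u^2 + 1, so EG − F² = 4*u^2 + 4*v^2 + 1. Taking the positive square root: √(EG − F²) = sqrt(4*u^2 + 4*v^2 + 1). At (u, v) = (-9/2, -4): sqrt(146).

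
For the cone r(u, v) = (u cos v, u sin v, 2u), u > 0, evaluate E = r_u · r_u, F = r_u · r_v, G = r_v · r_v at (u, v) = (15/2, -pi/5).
E = 5;  F = 0;  G = 225/4

Partials: r_u = (cos(v), sin(v), 2), r_v = (-u*sin(v), u*cos(v), 0). As functions of (u, v):
  E = r_u · r_u = 5,
  F = r_u · r_v = 0,
  G = r_v · r_v = u^2.
Evaluating at (u, v) = (15/2, -pi/5): E = 5, F = 0, G = 225/4.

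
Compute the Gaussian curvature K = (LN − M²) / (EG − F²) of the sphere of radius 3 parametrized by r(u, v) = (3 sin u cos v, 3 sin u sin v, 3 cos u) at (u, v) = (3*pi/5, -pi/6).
K = 1/9

Coefficients of the first fundamental form: E = 9, F = 0, G = 9*sin(u)^2.
Coefficients of the second fundamental form: L = -3*sin(u)/Abs(sin(u)), M = 0, N = -3*sin(u)^3/Abs(sin(u)).
Assemble K = (LN − M²)/(EG − F²) = 1/9. At (u, v) = (3*pi/5, -pi/6): K = 1/9.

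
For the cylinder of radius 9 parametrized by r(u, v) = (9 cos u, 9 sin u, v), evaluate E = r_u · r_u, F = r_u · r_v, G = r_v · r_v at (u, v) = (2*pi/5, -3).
E = 81;  F = 0;  G = 1

Partials: r_u = (-9*sin(u), 9*cos(u), 0), r_v = (0, 0, 1). As functions of (u, v):
  E = r_u · r_u = 81,
  F = r_u · r_v = 0,
  G = r_v · r_v = 1.
Evaluating at (u, v) = (2*pi/5, -3): E = 81, F = 0, G = 1.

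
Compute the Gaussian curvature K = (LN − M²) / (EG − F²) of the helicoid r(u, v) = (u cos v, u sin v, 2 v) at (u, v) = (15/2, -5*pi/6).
K = -64/58081

Coefficients of the first fundamental form: E = 1, F = 0, G = u^2 + 4.
Coefficients of the second fundamental form: L = 0, M = -2/sqrt(u^2 + 4), N = 0.
Assemble K = (LN − M²)/(EG − F²) = -4/(u^2 + 4)^2. At (u, v) = (15/2, -5*pi/6): K = -64/58081.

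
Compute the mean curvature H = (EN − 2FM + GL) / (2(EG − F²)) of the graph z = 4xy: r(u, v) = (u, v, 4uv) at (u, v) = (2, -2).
H = 256*sqrt(129)/16641

With E = 16*v^2 + 1, F = 16*u*v, G = 16*u^2 + 1, L = 0, M = 4/sqrt(16*u^2 + 16*v^2 + 1), N = 0, assemble
  H = (EN − 2FM + GL) / (2(EG − F²)) = -64*u*v/(16*u^2 + 16*v^2 + 1)^(3/2).
At (u, v) = (2, -2): H = 256*sqrt(129)/16641.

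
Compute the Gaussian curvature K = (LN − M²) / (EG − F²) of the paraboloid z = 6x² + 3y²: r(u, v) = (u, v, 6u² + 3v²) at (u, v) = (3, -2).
K = 72/2076481

Coefficients of the first fundamental form: E = 144*u^2 + 1, F = 72*u*v, G = 36*v^2 + 1.
Coefficients of the second fundamental form: L = 12/sqrt(144*u^2 + 36*v^2 + 1), M = 0, N = 6/sqrt(144*u^2 + 36*v^2 + 1).
Assemble K = (LN − M²)/(EG − F²) = 72/(20736*u^4 + 10368*u^2*v^2 + 288*u^2 + 1296*v^4 + 72*v^2 + 1). At (u, v) = (3, -2): K = 72/2076481.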